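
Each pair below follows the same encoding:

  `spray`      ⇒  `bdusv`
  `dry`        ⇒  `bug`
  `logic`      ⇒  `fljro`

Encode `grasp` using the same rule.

The output letters match the input read backwards, each shifted +3: spray reversed is yarps. Read the word backwards and shift each letter +3.
For grasp: reverse → psarg; then shift: p+3=s, s+3=v, a+3=d, r+3=u, g+3=j.

svduj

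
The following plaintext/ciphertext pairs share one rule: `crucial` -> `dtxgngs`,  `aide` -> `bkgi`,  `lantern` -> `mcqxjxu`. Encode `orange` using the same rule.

In crucial: c→d is +1, r→t is +2, u→x is +3, c→g is +4 — the shift increases by 1 each position. The shift increases by 1 at each position, starting from +1: 1, 2, 3, ….
On orange: o+1=p, r+2=t, a+3=d, n+4=r, g+5=l, e+6=k.

ptdrlk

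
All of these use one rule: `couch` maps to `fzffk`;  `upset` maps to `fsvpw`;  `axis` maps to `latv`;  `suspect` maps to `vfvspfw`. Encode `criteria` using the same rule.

futwputl

The rule splits by letter class: vowels +11, consonants +3.
Applying it to criteria: c(cons)+3=f, r(cons)+3=u, i(vowel)+11=t, t(cons)+3=w, e(vowel)+11=p, r(cons)+3=u, i(vowel)+11=t, a(vowel)+11=l.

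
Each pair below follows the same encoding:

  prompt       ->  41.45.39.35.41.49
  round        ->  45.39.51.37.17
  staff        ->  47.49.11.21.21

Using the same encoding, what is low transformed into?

With a=1..z=26, the number is 2·pos + 9.
On low: l=12→33, o=15→39, w=23→55.

33.39.55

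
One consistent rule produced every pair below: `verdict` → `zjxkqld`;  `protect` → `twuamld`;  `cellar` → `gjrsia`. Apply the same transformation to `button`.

In verdict: v→z is +4, e→j is +5, r→x is +6, d→k is +7 — the shift increases by 1 each position. Each letter shifts forward by (position + 4), i.e. 4, 5, 6, … — the shift grows by one for each successive letter.
Applying it to button: b+4=f, u+5=z, t+6=z, t+7=a, o+8=w, n+9=w.

fzzaww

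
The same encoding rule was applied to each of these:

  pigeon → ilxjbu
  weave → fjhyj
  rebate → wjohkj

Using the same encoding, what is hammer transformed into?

ehnnjw

p(15)→i(8) and i(8)→l(11) fit y≡7x+7 (mod 26); the inverse of 7 mod 26 is 15. Each letter's alphabet position (a=0..z=25) is mapped through 7·x+7 mod 26 — an affine cipher.
On hammer: h(7)→7·7+7≡4=e; a(0)→7·0+7≡7=h; m(12)→7·12+7≡13=n; m(12)→7·12+7≡13=n; e(4)→7·4+7≡9=j; r(17)→7·17+7≡22=w (all mod 26).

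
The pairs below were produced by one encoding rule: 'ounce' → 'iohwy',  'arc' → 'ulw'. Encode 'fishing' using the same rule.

zcmbcha

Each letter is shifted forward by 20 in the alphabet (a Caesar shift of +20).
For fishing: f+20=z, i+20=c, s+20=m, h+20=b, i+20=c, n+20=h, g+20=a.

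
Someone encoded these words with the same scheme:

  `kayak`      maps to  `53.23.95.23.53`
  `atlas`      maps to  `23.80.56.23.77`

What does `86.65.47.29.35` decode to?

voice

With a=1..z=26, the number is 3·pos + 20.
Reversing it on 86.65.47.29.35: 86→(86−20)÷3=22=v, 65→(65−20)÷3=15=o, 47→(47−20)÷3=9=i, 29→(29−20)÷3=3=c, 35→(35−20)÷3=5=e.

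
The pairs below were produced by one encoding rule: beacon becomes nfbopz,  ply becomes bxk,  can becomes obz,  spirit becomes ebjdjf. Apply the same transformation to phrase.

The shift depends on letter class: consonant b→n is +12, but vowel e→f is +1. Vowels shift forward by 1 and consonants shift forward by 12.
Applying it to phrase: p(cons)+12=b, h(cons)+12=t, r(cons)+12=d, a(vowel)+1=b, s(cons)+12=e, e(vowel)+1=f.

btdbef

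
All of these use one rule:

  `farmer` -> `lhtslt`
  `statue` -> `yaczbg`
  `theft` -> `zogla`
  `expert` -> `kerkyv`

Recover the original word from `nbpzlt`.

hunter

Shifts by position in farmer: pos 0: f→l (+6), pos 1: a→h (+7), pos 2: r→t (+2), pos 3: m→s (+6), pos 4: e→l (+7), pos 5: r→t (+2) — repeating every 3. It's a Vigenère-style cipher with numeric key [6,7,2]: position i shifts by key[i mod 3].
Decoding nbpzlt: n−6=h, b−7=u, p−2=n, z−6=t, l−7=e, t−2=r.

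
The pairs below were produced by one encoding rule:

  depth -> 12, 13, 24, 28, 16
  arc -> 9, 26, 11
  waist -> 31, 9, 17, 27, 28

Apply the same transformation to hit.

d is letter #4 and maps to 12: an offset of 8. Letters become their 1-based position plus 8 (so a→9, b→10, …).
Applying it to hit: h=8→16, i=9→17, t=20→28.

16, 17, 28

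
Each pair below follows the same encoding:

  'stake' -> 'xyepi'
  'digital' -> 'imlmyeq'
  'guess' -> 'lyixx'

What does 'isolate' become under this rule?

mxsqeyi

The shift depends on letter class: consonant s→x is +5, but vowel a→e is +4. Two shifts are in play — +4 for a/e/i/o/u, +5 for every other letter.
For isolate: i(vowel)+4=m, s(cons)+5=x, o(vowel)+4=s, l(cons)+5=q, a(vowel)+4=e, t(cons)+5=y, e(vowel)+4=i.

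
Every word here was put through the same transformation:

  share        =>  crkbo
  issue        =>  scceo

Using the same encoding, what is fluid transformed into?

Each letter is shifted forward by 10 in the alphabet (a Caesar shift of +10).
On fluid: f+10=p, l+10=v, u+10=e, i+10=s, d+10=n.

pvesn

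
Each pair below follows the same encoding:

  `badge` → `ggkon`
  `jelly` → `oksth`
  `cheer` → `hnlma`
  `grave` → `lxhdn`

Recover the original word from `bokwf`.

The shift increases by 1 at each position, starting from +5: 5, 6, 7, ….
Undoing it on bokwf: b−5=w, o−6=i, k−7=d, w−8=o, f−9=w.

widow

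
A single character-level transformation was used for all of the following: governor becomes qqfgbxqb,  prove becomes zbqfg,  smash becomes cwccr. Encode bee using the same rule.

The shift depends on letter class: consonant g→q is +10, but vowel o→q is +2. Vowels shift forward by 2 and consonants shift forward by 10.
Applying it to bee: b(cons)+10=l, e(vowel)+2=g, e(vowel)+2=g.

lgg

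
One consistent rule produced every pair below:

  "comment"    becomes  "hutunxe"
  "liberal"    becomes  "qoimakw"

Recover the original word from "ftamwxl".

Each letter shifts forward by (position + 5), i.e. 5, 6, 7, … — the shift grows by one for each successive letter.
Undoing it on ftamwxl: f−5=a, t−6=n, a−7=t, m−8=e, w−9=n, x−10=n, l−11=a.

antenna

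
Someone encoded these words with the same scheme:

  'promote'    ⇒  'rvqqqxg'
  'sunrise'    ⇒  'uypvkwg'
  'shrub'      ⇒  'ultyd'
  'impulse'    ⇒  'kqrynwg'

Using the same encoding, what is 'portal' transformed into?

Shifts by position in promote: pos 0: p→r (+2), pos 1: r→v (+4), pos 2: o→q (+2), pos 3: m→q (+4) — repeating every 2. It's a Vigenère-style cipher with numeric key [2,4]: position i shifts by key[i mod 2].
Applying it to portal: p+2=r, o+4=s, r+2=t, t+4=x, a+2=c, l+4=p.

rstxcp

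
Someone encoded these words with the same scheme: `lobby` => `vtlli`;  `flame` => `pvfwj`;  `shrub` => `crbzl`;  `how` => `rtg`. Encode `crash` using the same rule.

mbfcr

The shift depends on letter class: consonant l→v is +10, but vowel o→t is +5. Vowels shift forward by 5 and consonants shift forward by 10.
For crash: c(cons)+10=m, r(cons)+10=b, a(vowel)+5=f, s(cons)+10=c, h(cons)+10=r.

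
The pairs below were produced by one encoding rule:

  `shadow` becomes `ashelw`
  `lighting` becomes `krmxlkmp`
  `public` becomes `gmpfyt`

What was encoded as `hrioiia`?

The output letters match the input read backwards, each shifted +4: shadow reversed is wodahs. Read the word backwards and shift each letter +4.
Undoing it on hrioiia: shift back: h−4=d, r−4=n, i−4=e, o−4=k, i−4=e, i−4=e, a−4=w → dnekeew; then reverse → weekend.

weekend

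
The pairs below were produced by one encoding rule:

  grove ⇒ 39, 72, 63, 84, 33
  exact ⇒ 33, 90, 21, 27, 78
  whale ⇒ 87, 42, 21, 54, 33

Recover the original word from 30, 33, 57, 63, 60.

g(#7)→39 and r(#18)→72: differences scale by 3, so n = 3·pos + 18. The formula is n = 3×(alphabet index, a=1) + 18.
Decoding 30, 33, 57, 63, 60: 30→(30−18)÷3=4=d, 33→(33−18)÷3=5=e, 57→(57−18)÷3=13=m, 63→(63−18)÷3=15=o, 60→(60−18)÷3=14=n.

demon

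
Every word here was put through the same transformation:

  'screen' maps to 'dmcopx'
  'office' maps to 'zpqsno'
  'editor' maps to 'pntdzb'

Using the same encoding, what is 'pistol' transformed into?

Shifts by position in screen: pos 0: s→d (+11), pos 1: c→m (+10), pos 2: r→c (+11), pos 3: e→o (+10) — repeating every 2. It's a Vigenère-style cipher with numeric key [11,10]: position i shifts by key[i mod 2].
Applying it to pistol: p+11=a, i+10=s, s+11=d, t+10=d, o+11=z, l+10=v.

asddzv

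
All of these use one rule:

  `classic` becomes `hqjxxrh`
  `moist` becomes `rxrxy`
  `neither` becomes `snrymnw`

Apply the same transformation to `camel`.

The shift depends on letter class: consonant c→h is +5, but vowel a→j is +9. Vowels shift forward by 9 and consonants shift forward by 5.
For camel: c(cons)+5=h, a(vowel)+9=j, m(cons)+5=r, e(vowel)+9=n, l(cons)+5=q.

hjrnq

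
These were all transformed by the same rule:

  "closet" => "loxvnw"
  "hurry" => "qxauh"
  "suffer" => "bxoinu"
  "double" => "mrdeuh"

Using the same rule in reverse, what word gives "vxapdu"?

Shifts by position in closet: pos 0: c→l (+9), pos 1: l→o (+3), pos 2: o→x (+9), pos 3: s→v (+3) — repeating every 2. It's a Vigenère-style cipher with numeric key [9,3]: position i shifts by key[i mod 2].
Undoing it on vxapdu: v−9=m, x−3=u, a−9=r, p−3=m, d−9=u, u−3=r.

murmur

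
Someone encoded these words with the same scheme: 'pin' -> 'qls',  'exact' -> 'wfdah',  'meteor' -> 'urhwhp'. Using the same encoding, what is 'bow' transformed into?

zre

The output letters match the input read backwards, each shifted +3: pin reversed is nip. Read the word backwards and shift each letter +3.
On bow: reverse → wob; then shift: w+3=z, o+3=r, b+3=e.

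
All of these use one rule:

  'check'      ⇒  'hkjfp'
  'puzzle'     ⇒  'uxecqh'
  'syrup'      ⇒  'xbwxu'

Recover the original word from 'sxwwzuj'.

nurture

The shifts repeat in a cycle of length 2: positions 0,1,… shift by +5, +3, then the pattern repeats.
Reversing it on sxwwzuj: s−5=n, x−3=u, w−5=r, w−3=t, z−5=u, u−3=r, j−5=e.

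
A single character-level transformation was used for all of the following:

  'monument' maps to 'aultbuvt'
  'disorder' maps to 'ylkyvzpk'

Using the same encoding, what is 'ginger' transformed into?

ylnupn

The output letters match the input read backwards, each shifted +7: monument reversed is tnemunom. Read the word backwards and shift each letter +7.
On ginger: reverse → regnig; then shift: r+7=y, e+7=l, g+7=n, n+7=u, i+7=p, g+7=n.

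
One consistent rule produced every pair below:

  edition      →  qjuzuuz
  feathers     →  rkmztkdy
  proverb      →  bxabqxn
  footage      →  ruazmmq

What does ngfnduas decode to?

Shifts by position in edition: pos 0: e→q (+12), pos 1: d→j (+6), pos 2: i→u (+12), pos 3: t→z (+6) — repeating every 2. The shifts repeat in a cycle of length 2: positions 0,1,… shift by +12, +6, then the pattern repeats.
Reversing it on ngfnduas: n−12=b, g−6=a, f−12=t, n−6=h, d−12=r, u−6=o, a−12=o, s−6=m.

bathroom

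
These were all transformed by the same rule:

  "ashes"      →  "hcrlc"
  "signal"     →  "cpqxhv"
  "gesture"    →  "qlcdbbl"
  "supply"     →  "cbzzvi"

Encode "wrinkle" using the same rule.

The shift depends on letter class: consonant s→c is +10, but vowel a→h is +7. Vowels shift forward by 7 and consonants shift forward by 10.
For wrinkle: w(cons)+10=g, r(cons)+10=b, i(vowel)+7=p, n(cons)+10=x, k(cons)+10=u, l(cons)+10=v, e(vowel)+7=l.

gbpxuvl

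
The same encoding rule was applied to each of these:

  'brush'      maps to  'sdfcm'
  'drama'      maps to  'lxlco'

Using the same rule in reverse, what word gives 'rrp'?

egg

The output letters match the input read backwards, each shifted +11: brush reversed is hsurb. Two steps: reverse the string, then apply a Caesar shift of +11.
Decoding rrp: shift back: r−11=g, r−11=g, p−11=e → gge; then reverse → egg.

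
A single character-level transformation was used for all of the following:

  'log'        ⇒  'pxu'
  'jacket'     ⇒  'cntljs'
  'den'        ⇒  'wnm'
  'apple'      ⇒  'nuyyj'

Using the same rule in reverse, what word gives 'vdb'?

sum

The output letters match the input read backwards, each shifted +9: log reversed is gol. Read the word backwards and shift each letter +9.
Decoding vdb: shift back: v−9=m, d−9=u, b−9=s → mus; then reverse → sum.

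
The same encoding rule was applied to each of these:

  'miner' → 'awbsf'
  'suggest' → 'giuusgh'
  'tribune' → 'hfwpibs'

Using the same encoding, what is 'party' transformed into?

dofhm

Compare letters: m→a is +14, i→w is +14, n→b is +14 — a constant shift. This is a Caesar cipher with shift 14.
For party: p+14=d, a+14=o, r+14=f, t+14=h, y+14=m.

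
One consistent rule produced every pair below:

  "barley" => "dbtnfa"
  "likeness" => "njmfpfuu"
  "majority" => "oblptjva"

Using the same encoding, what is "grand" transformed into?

The shift depends on letter class: consonant b→d is +2, but vowel a→b is +1. Two shifts are in play — +1 for a/e/i/o/u, +2 for every other letter.
For grand: g(cons)+2=i, r(cons)+2=t, a(vowel)+1=b, n(cons)+2=p, d(cons)+2=f.

itbpf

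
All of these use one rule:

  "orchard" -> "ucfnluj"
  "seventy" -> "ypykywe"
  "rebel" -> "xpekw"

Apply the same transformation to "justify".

pfvztie

Shifts by position in orchard: pos 0: o→u (+6), pos 1: r→c (+11), pos 2: c→f (+3), pos 3: h→n (+6), pos 4: a→l (+11), pos 5: r→u (+3) — repeating every 3. The shifts repeat in a cycle of length 3: positions 0,1,… shift by +6, +11, +3, then the pattern repeats.
On justify: j+6=p, u+11=f, s+3=v, t+6=z, i+11=t, f+3=i, y+6=e.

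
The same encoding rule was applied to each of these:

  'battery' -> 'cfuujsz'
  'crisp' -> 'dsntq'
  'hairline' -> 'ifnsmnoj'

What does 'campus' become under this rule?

The shift depends on letter class: consonant b→c is +1, but vowel a→f is +5. Two shifts are in play — +5 for a/e/i/o/u, +1 for every other letter.
For campus: c(cons)+1=d, a(vowel)+5=f, m(cons)+1=n, p(cons)+1=q, u(vowel)+5=z, s(cons)+1=t.

dfnqzt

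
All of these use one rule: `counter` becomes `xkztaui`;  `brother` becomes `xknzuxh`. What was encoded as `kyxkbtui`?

converse

The output letters match the input read backwards, each shifted +6: counter reversed is retnuoc. Two steps: reverse the string, then apply a Caesar shift of +6.
Undoing it on kyxkbtui: shift back: k−6=e, y−6=s, x−6=r, k−6=e, b−6=v, t−6=n, u−6=o, i−6=c → esrevnoc; then reverse → converse.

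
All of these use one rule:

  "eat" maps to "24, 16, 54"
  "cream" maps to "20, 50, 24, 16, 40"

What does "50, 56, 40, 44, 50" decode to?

e(#5)→24 and a(#1)→16: differences scale by 2, so n = 2·pos + 14. The formula is n = 2×(alphabet index, a=1) + 14.
Decoding 50, 56, 40, 44, 50: 50→(50−14)÷2=18=r, 56→(56−14)÷2=21=u, 40→(40−14)÷2=13=m, 44→(44−14)÷2=15=o, 50→(50−14)÷2=18=r.

rumor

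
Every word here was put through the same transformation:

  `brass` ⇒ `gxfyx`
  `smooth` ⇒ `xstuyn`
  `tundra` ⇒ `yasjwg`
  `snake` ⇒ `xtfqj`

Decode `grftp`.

Shifts by position in brass: pos 0: b→g (+5), pos 1: r→x (+6), pos 2: a→f (+5), pos 3: s→y (+6) — repeating every 2. It's a Vigenère-style cipher with numeric key [5,6]: position i shifts by key[i mod 2].
Undoing it on grftp: g−5=b, r−6=l, f−5=a, t−6=n, p−5=k.

blank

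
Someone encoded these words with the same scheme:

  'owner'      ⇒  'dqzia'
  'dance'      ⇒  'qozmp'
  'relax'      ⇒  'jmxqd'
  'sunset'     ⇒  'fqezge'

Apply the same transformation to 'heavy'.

The output letters match the input read backwards, each shifted +12: owner reversed is renwo. Two steps: reverse the string, then apply a Caesar shift of +12.
On heavy: reverse → yvaeh; then shift: y+12=k, v+12=h, a+12=m, e+12=q, h+12=t.

khmqt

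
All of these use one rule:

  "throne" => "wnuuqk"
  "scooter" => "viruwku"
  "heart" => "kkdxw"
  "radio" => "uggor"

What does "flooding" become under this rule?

irrugoqm

Shifts by position in throne: pos 0: t→w (+3), pos 1: h→n (+6), pos 2: r→u (+3), pos 3: o→u (+6) — repeating every 2. A repeating key of period 2 is used — shifts +3, +6 over and over.
On flooding: f+3=i, l+6=r, o+3=r, o+6=u, d+3=g, i+6=o, n+3=q, g+6=m.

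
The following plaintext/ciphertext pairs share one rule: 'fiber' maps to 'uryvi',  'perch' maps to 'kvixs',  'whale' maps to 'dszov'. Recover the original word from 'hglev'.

stove

Each pair mirrors across the alphabet (f↔u, i↔r, b↔y): positions sum to 25. This is the alphabet-reversal cipher (Atbash): a becomes z, b becomes y, etc.
Undoing it on hglev: h↔s, g↔t, l↔o, e↔v, v↔e.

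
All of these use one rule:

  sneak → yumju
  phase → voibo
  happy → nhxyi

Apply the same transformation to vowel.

Each letter shifts forward by (position + 6), i.e. 6, 7, 8, … — the shift grows by one for each successive letter.
On vowel: v+6=b, o+7=v, w+8=e, e+9=n, l+10=v.

bvenv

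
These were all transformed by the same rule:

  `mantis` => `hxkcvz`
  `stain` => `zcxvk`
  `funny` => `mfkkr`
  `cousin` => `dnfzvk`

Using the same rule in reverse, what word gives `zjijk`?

seven

m(12)→h(7) and a(0)→x(23) fit y≡3x+23 (mod 26); the inverse of 3 mod 26 is 9. Each letter's alphabet position (a=0..z=25) is mapped through 3·x+23 mod 26 — an affine cipher.
Undoing it on zjijk: z(25)→9·(25−23)≡18=s; j(9)→9·(9−23)≡4=e; i(8)→9·(8−23)≡21=v; j(9)→9·(9−23)≡4=e; k(10)→9·(10−23)≡13=n (all mod 26).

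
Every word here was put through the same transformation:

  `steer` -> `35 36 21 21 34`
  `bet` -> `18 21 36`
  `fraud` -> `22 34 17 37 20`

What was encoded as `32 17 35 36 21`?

paste

s is letter #19 and maps to 35: an offset of 16. Letters become their 1-based position plus 16 (so a→17, b→18, …).
Decoding 32 17 35 36 21: 32→(32−16)÷1=16=p, 17→(17−16)÷1=1=a, 35→(35−16)÷1=19=s, 36→(36−16)÷1=20=t, 21→(21−16)÷1=5=e.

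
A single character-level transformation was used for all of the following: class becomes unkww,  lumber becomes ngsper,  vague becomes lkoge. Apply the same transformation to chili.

Each letter's alphabet position (a=0..z=25) is mapped through 5·x+10 mod 26 — an affine cipher.
For chili: c(2)→5·2+10≡20=u; h(7)→5·7+10≡19=t; i(8)→5·8+10≡24=y; l(11)→5·11+10≡13=n; i(8)→5·8+10≡24=y (all mod 26).

utyny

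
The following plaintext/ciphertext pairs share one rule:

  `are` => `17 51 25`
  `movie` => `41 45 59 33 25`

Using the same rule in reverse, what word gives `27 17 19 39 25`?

fable

a(#1)→17 and r(#18)→51: differences scale by 2, so n = 2·pos + 15. With a=1..z=26, the number is 2·pos + 15.
Decoding 27 17 19 39 25: 27→(27−15)÷2=6=f, 17→(17−15)÷2=1=a, 19→(19−15)÷2=2=b, 39→(39−15)÷2=12=l, 25→(25−15)÷2=5=e.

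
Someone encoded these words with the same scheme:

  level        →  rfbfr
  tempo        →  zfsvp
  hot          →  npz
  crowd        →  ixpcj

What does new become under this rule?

The shift depends on letter class: consonant l→r is +6, but vowel e→f is +1. Vowels shift forward by 1 and consonants shift forward by 6.
For new: n(cons)+6=t, e(vowel)+1=f, w(cons)+6=c.

tfc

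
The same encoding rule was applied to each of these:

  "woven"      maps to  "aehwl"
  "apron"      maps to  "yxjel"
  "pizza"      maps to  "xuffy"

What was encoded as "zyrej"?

labor

Each letter's alphabet position (a=0..z=25) is mapped through 19·x+24 mod 26 — an affine cipher.
Reversing it on zyrej: z(25)→11·(25−24)≡11=l; y(24)→11·(24−24)≡0=a; r(17)→11·(17−24)≡1=b; e(4)→11·(4−24)≡14=o; j(9)→11·(9−24)≡17=r (all mod 26).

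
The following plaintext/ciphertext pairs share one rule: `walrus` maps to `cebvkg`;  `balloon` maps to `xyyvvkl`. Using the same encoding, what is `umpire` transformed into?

The output letters match the input read backwards, each shifted +10: walrus reversed is surlaw. Two steps: reverse the string, then apply a Caesar shift of +10.
Applying it to umpire: reverse → eripmu; then shift: e+10=o, r+10=b, i+10=s, p+10=z, m+10=w, u+10=e.

obszwe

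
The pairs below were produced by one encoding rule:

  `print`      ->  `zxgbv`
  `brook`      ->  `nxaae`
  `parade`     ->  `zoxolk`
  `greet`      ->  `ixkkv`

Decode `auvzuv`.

output

p(15)→z(25) and r(17)→x(23) fit y≡25x+14 (mod 26); the inverse of 25 mod 26 is 25. This is an affine cipher: with a=0,…,z=25, each position x becomes (25x+14) mod 26.
Undoing it on auvzuv: a(0)→25·(0−14)≡14=o; u(20)→25·(20−14)≡20=u; v(21)→25·(21−14)≡19=t; z(25)→25·(25−14)≡15=p; u(20)→25·(20−14)≡20=u; v(21)→25·(21−14)≡19=t (all mod 26).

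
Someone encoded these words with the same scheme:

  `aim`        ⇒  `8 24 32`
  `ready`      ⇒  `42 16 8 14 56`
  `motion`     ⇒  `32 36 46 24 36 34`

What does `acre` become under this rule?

8 12 42 16

The formula is n = 2×(alphabet index, a=1) + 6.
On acre: a=1→8, c=3→12, r=18→42, e=5→16.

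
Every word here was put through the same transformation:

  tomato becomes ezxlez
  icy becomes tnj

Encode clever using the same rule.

nwpgpc

Compare letters: t→e is +11, o→z is +11, m→x is +11 — a constant shift. This is a Caesar cipher with shift 11.
For clever: c+11=n, l+11=w, e+11=p, v+11=g, e+11=p, r+11=c.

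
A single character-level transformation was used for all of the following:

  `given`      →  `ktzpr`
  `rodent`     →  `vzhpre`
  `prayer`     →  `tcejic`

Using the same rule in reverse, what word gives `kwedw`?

A repeating key of period 2 is used — shifts +4, +11 over and over.
Reversing it on kwedw: k−4=g, w−11=l, e−4=a, d−11=s, w−4=s.

glass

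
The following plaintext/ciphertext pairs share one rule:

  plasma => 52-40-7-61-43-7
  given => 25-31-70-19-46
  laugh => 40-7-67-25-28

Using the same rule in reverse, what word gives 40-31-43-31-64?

limit

p(#16)→52 and l(#12)→40: differences scale by 3, so n = 3·pos + 4. Each letter becomes 3×(its alphabet position, a=1..z=26) + 4.
Decoding 40-31-43-31-64: 40→(40−4)÷3=12=l, 31→(31−4)÷3=9=i, 43→(43−4)÷3=13=m, 31→(31−4)÷3=9=i, 64→(64−4)÷3=20=t.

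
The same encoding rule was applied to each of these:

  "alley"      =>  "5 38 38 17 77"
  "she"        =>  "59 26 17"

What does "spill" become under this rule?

59 50 29 38 38

a(#1)→5 and l(#12)→38: differences scale by 3, so n = 3·pos + 2. The formula is n = 3×(alphabet index, a=1) + 2.
On spill: s=19→59, p=16→50, i=9→29, l=12→38, l=12→38.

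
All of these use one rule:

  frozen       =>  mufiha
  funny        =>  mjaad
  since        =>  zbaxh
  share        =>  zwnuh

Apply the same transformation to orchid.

f(5)→m(12) and r(17)→u(20) fit y≡5x+13 (mod 26); the inverse of 5 mod 26 is 21. Each letter's alphabet position (a=0..z=25) is mapped through 5·x+13 mod 26 — an affine cipher.
For orchid: o(14)→5·14+13≡5=f; r(17)→5·17+13≡20=u; c(2)→5·2+13≡23=x; h(7)→5·7+13≡22=w; i(8)→5·8+13≡1=b; d(3)→5·3+13≡2=c (all mod 26).

fuxwbc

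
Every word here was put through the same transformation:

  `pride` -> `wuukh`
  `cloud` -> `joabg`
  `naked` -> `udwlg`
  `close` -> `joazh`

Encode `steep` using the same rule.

zwqls

Shifts by position in pride: pos 0: p→w (+7), pos 1: r→u (+3), pos 2: i→u (+12), pos 3: d→k (+7), pos 4: e→h (+3) — repeating every 3. A repeating key of period 3 is used — shifts +7, +3, +12 over and over.
For steep: s+7=z, t+3=w, e+12=q, e+7=l, p+3=s.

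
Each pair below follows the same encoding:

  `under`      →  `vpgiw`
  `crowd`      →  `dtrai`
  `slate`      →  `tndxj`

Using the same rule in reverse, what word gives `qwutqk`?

purple

In under: u→v is +1, n→p is +2, d→g is +3, e→i is +4 — the shift increases by 1 each position. The shift increases by 1 at each position, starting from +1: 1, 2, 3, ….
Reversing it on qwutqk: q−1=p, w−2=u, u−3=r, t−4=p, q−5=l, k−6=e.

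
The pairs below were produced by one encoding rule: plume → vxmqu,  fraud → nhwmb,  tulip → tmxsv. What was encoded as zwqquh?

hammer

p(15)→v(21) and l(11)→x(23) fit y≡19x+22 (mod 26); the inverse of 19 mod 26 is 11. Each letter's alphabet position (a=0..z=25) is mapped through 19·x+22 mod 26 — an affine cipher.
Undoing it on zwqquh: z(25)→11·(25−22)≡7=h; w(22)→11·(22−22)≡0=a; q(16)→11·(16−22)≡12=m; q(16)→11·(16−22)≡12=m; u(20)→11·(20−22)≡4=e; h(7)→11·(7−22)≡17=r (all mod 26).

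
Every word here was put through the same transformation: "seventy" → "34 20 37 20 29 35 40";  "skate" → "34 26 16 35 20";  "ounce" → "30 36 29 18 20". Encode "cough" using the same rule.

18 30 36 22 23

s is letter #19 and maps to 34: an offset of 15. Each letter is replaced by its alphabet position (a=1..z=26) + 15.
On cough: c=3→18, o=15→30, u=21→36, g=7→22, h=8→23.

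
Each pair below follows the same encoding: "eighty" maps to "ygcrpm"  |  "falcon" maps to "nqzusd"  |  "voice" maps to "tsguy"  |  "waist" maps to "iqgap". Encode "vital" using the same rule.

This is an affine cipher: with a=0,…,z=25, each position x becomes (15x+16) mod 26.
On vital: v(21)→15·21+16≡19=t; i(8)→15·8+16≡6=g; t(19)→15·19+16≡15=p; a(0)→15·0+16≡16=q; l(11)→15·11+16≡25=z (all mod 26).

tgpqz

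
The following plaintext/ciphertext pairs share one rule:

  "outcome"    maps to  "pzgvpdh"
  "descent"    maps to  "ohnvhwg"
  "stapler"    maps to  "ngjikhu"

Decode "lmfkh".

Each letter's alphabet position (a=0..z=25) is mapped through 19·x+9 mod 26 — an affine cipher.
Decoding lmfkh: l(11)→11·(11−9)≡22=w; m(12)→11·(12−9)≡7=h; f(5)→11·(5−9)≡8=i; k(10)→11·(10−9)≡11=l; h(7)→11·(7−9)≡4=e (all mod 26).

while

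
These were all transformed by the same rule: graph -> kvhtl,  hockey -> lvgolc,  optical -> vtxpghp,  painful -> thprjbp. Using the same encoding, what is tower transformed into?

Vowels shift forward by 7 and consonants shift forward by 4.
Applying it to tower: t(cons)+4=x, o(vowel)+7=v, w(cons)+4=a, e(vowel)+7=l, r(cons)+4=v.

xvalv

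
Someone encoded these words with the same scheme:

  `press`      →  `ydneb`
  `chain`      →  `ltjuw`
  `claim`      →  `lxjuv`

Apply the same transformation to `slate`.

Shifts by position in press: pos 0: p→y (+9), pos 1: r→d (+12), pos 2: e→n (+9), pos 3: s→e (+12) — repeating every 2. The shifts repeat in a cycle of length 2: positions 0,1,… shift by +9, +12, then the pattern repeats.
On slate: s+9=b, l+12=x, a+9=j, t+12=f, e+9=n.

bxjfn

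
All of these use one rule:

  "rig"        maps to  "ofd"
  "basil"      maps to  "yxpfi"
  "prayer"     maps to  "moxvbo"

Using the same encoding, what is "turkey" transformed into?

This is a Caesar cipher with shift 23.
For turkey: t+23=q, u+23=r, r+23=o, k+23=h, e+23=b, y+23=v.

qrohbv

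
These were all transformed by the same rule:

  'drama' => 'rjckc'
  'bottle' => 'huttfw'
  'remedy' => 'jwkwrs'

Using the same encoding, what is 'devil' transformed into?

d(3)→r(17) and r(17)→j(9) fit y≡5x+2 (mod 26); the inverse of 5 mod 26 is 21. Treating letters as 0–25, the rule is x ↦ 5x + 2 (mod 26).
For devil: d(3)→5·3+2≡17=r; e(4)→5·4+2≡22=w; v(21)→5·21+2≡3=d; i(8)→5·8+2≡16=q; l(11)→5·11+2≡5=f (all mod 26).

rwdqf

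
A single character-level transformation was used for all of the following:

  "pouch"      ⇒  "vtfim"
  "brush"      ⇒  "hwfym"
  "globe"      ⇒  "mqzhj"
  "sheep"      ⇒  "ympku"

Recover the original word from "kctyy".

Shifts by position in pouch: pos 0: p→v (+6), pos 1: o→t (+5), pos 2: u→f (+11), pos 3: c→i (+6), pos 4: h→m (+5) — repeating every 3. A repeating key of period 3 is used — shifts +6, +5, +11 over and over.
Decoding kctyy: k−6=e, c−5=x, t−11=i, y−6=s, y−5=t.

exist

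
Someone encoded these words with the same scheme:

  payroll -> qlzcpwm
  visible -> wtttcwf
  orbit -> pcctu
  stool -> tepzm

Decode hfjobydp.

Shifts by position in payroll: pos 0: p→q (+1), pos 1: a→l (+11), pos 2: y→z (+1), pos 3: r→c (+11) — repeating every 2. The shifts repeat in a cycle of length 2: positions 0,1,… shift by +1, +11, then the pattern repeats.
Reversing it on hfjobydp: h−1=g, f−11=u, j−1=i, o−11=d, b−1=a, y−11=n, d−1=c, p−11=e.

guidance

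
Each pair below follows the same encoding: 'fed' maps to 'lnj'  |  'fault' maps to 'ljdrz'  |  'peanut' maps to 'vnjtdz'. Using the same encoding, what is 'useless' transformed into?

dynrnyy

The shift depends on letter class: consonant f→l is +6, but vowel e→n is +9. Vowels shift forward by 9 and consonants shift forward by 6.
Applying it to useless: u(vowel)+9=d, s(cons)+6=y, e(vowel)+9=n, l(cons)+6=r, e(vowel)+9=n, s(cons)+6=y, s(cons)+6=y.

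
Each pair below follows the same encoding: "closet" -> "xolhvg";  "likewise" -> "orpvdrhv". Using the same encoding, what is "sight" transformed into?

Each letter is replaced by its mirror in the alphabet: a↔z, b↔y, c↔x, and so on (the Atbash cipher).
Applying it to sight: s↔h, i↔r, g↔t, h↔s, t↔g.

hrtsg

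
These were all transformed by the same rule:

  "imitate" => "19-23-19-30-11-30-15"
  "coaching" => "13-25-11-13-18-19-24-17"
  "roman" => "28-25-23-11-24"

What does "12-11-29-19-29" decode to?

basis

i is letter #9 and maps to 19: an offset of 10. Letters become their 1-based position plus 10 (so a→11, b→12, …).
Undoing it on 12-11-29-19-29: 12→(12−10)÷1=2=b, 11→(11−10)÷1=1=a, 29→(29−10)÷1=19=s, 19→(19−10)÷1=9=i, 29→(29−10)÷1=19=s.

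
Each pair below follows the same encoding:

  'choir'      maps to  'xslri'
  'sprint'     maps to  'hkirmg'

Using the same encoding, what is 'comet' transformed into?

This is the alphabet-reversal cipher (Atbash): a becomes z, b becomes y, etc.
Applying it to comet: c↔x, o↔l, m↔n, e↔v, t↔g.

xlnvg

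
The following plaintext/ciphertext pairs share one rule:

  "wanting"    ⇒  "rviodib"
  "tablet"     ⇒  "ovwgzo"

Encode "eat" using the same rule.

zvo

Every letter moves 21 places later in the alphabet, wrapping around z→a.
For eat: e+21=z, a+21=v, t+21=o.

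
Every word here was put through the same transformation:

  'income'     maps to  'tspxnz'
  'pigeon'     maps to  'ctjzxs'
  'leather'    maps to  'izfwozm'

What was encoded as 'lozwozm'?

whether

Each letter's alphabet position (a=0..z=25) is mapped through 5·x+5 mod 26 — an affine cipher.
Reversing it on lozwozm: l(11)→21·(11−5)≡22=w; o(14)→21·(14−5)≡7=h; z(25)→21·(25−5)≡4=e; w(22)→21·(22−5)≡19=t; o(14)→21·(14−5)≡7=h; z(25)→21·(25−5)≡4=e; m(12)→21·(12−5)≡17=r (all mod 26).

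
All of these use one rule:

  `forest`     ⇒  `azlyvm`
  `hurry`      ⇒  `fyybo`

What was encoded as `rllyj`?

The output letters match the input read backwards, each shifted +7: forest reversed is tserof. Two steps: reverse the string, then apply a Caesar shift of +7.
Decoding rllyj: shift back: r−7=k, l−7=e, l−7=e, y−7=r, j−7=c → keerc; then reverse → creek.

creek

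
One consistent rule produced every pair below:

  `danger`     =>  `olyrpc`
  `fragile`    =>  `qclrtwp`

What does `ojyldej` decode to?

Compare letters: d→o is +11, a→l is +11, n→y is +11 — a constant shift. It's a constant shift of +11 (ROT11).
Reversing it on ojyldej: o−11=d, j−11=y, y−11=n, l−11=a, d−11=s, e−11=t, j−11=y.

dynasty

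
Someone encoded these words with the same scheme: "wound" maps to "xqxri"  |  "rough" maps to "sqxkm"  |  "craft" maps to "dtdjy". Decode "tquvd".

sorry

In wound: w→x is +1, o→q is +2, u→x is +3, n→r is +4 — the shift increases by 1 each position. The shift increases by 1 at each position, starting from +1: 1, 2, 3, ….
Undoing it on tquvd: t−1=s, q−2=o, u−3=r, v−4=r, d−5=y.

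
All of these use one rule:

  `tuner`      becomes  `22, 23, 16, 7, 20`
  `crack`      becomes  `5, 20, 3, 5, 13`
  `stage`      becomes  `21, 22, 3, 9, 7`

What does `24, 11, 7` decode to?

The number is (letter's place in the alphabet, a=1) + 2.
Decoding 24, 11, 7: 24→(24−2)÷1=22=v, 11→(11−2)÷1=9=i, 7→(7−2)÷1=5=e.

vie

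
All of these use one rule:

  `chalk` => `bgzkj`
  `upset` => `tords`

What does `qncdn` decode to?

It's a constant shift of +25 (ROT25).
Decoding qncdn: q−25=r, n−25=o, c−25=d, d−25=e, n−25=o.

rodeo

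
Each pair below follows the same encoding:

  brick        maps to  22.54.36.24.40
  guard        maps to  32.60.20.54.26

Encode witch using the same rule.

64.36.58.24.34

Each letter becomes 2×(its alphabet position, a=1..z=26) + 18.
For witch: w=23→64, i=9→36, t=20→58, c=3→24, h=8→34.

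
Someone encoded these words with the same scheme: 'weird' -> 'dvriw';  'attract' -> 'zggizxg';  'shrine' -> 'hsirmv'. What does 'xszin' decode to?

Letters are reflected about the middle of the alphabet (position → 25−position): Atbash.
Undoing it on xszin: x↔c, s↔h, z↔a, i↔r, n↔m.

charm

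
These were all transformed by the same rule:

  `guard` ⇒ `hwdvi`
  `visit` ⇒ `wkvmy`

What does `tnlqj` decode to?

In guard: g→h is +1, u→w is +2, a→d is +3, r→v is +4 — the shift increases by 1 each position. Letter i (0-indexed) is shifted by i+1, so successive shifts are 1, 2, 3, ….
Reversing it on tnlqj: t−1=s, n−2=l, l−3=i, q−4=m, j−5=e.

slime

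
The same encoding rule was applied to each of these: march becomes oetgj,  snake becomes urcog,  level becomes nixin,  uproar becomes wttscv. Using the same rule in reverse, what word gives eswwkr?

Shifts by position in march: pos 0: m→o (+2), pos 1: a→e (+4), pos 2: r→t (+2), pos 3: c→g (+4) — repeating every 2. A repeating key of period 2 is used — shifts +2, +4 over and over.
Undoing it on eswwkr: e−2=c, s−4=o, w−2=u, w−4=s, k−2=i, r−4=n.

cousin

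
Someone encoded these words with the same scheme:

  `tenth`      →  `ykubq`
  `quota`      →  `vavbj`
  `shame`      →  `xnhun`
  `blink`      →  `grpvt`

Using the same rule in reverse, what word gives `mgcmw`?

The shift increases by 1 at each position, starting from +5: 5, 6, 7, ….
Undoing it on mgcmw: m−5=h, g−6=a, c−7=v, m−8=e, w−9=n.

haven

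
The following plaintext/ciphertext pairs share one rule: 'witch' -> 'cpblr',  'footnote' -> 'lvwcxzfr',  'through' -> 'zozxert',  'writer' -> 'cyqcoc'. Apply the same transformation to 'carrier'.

ihzaspd

In witch: w→c is +6, i→p is +7, t→b is +8, c→l is +9 — the shift increases by 1 each position. The shift increases by 1 at each position, starting from +6: 6, 7, 8, ….
For carrier: c+6=i, a+7=h, r+8=z, r+9=a, i+10=s, e+11=p, r+12=d.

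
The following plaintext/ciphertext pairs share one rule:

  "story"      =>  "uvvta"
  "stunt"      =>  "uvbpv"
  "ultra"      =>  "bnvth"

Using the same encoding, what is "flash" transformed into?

hnhuj

Two shifts are in play — +7 for a/e/i/o/u, +2 for every other letter.
Applying it to flash: f(cons)+2=h, l(cons)+2=n, a(vowel)+7=h, s(cons)+2=u, h(cons)+2=j.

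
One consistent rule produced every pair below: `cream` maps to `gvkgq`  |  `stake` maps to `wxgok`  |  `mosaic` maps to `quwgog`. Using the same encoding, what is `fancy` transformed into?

The shift depends on letter class: consonant c→g is +4, but vowel e→k is +6. Two shifts are in play — +6 for a/e/i/o/u, +4 for every other letter.
Applying it to fancy: f(cons)+4=j, a(vowel)+6=g, n(cons)+4=r, c(cons)+4=g, y(cons)+4=c.

jgrgc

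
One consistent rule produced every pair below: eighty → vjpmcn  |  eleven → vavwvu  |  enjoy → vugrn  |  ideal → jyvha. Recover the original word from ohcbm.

patch

e(4)→v(21) and i(8)→j(9) fit y≡23x+7 (mod 26); the inverse of 23 mod 26 is 17. Treating letters as 0–25, the rule is x ↦ 23x + 7 (mod 26).
Undoing it on ohcbm: o(14)→17·(14−7)≡15=p; h(7)→17·(7−7)≡0=a; c(2)→17·(2−7)≡19=t; b(1)→17·(1−7)≡2=c; m(12)→17·(12−7)≡7=h (all mod 26).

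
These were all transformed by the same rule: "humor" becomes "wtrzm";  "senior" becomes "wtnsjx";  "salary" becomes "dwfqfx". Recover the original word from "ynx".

The output letters match the input read backwards, each shifted +5: humor reversed is romuh. Read the word backwards and shift each letter +5.
Decoding ynx: shift back: y−5=t, n−5=i, x−5=s → tis; then reverse → sit.

sit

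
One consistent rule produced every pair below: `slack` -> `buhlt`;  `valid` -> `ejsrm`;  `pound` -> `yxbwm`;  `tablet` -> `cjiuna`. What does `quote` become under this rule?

zdvcn

Shifts by position in slack: pos 0: s→b (+9), pos 1: l→u (+9), pos 2: a→h (+7), pos 3: c→l (+9), pos 4: k→t (+9) — repeating every 3. A repeating key of period 3 is used — shifts +9, +9, +7 over and over.
On quote: q+9=z, u+9=d, o+7=v, t+9=c, e+9=n.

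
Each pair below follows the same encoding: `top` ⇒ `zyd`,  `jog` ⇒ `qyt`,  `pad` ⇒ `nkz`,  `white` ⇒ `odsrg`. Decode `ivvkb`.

The output letters match the input read backwards, each shifted +10: top reversed is pot. Two steps: reverse the string, then apply a Caesar shift of +10.
Undoing it on ivvkb: shift back: i−10=y, v−10=l, v−10=l, k−10=a, b−10=r → yllar; then reverse → rally.

rally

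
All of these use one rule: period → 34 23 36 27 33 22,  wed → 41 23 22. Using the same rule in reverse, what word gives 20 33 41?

p is letter #16 and maps to 34: an offset of 18. Letters become their 1-based position plus 18 (so a→19, b→20, …).
Decoding 20 33 41: 20→(20−18)÷1=2=b, 33→(33−18)÷1=15=o, 41→(41−18)÷1=23=w.

bow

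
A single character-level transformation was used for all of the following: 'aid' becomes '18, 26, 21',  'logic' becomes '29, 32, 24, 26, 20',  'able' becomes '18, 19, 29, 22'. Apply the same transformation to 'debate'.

a is letter #1 and maps to 18: an offset of 17. Each letter is replaced by its alphabet position (a=1..z=26) + 17.
Applying it to debate: d=4→21, e=5→22, b=2→19, a=1→18, t=20→37, e=5→22.

21, 22, 19, 18, 37, 22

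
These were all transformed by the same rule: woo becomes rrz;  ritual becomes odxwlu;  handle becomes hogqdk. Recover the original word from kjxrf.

The output letters match the input read backwards, each shifted +3: woo reversed is oow. Two steps: reverse the string, then apply a Caesar shift of +3.
Decoding kjxrf: shift back: k−3=h, j−3=g, x−3=u, r−3=o, f−3=c → hguoc; then reverse → cough.

cough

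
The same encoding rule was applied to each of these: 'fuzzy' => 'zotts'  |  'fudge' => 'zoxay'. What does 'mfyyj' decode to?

sleep

It's a constant shift of +20 (ROT20).
Decoding mfyyj: m−20=s, f−20=l, y−20=e, y−20=e, j−20=p.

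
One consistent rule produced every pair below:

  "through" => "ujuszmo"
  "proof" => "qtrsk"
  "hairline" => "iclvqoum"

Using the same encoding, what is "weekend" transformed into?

In through: t→u is +1, h→j is +2, r→u is +3, o→s is +4 — the shift increases by 1 each position. The shift increases by 1 at each position, starting from +1: 1, 2, 3, ….
Applying it to weekend: w+1=x, e+2=g, e+3=h, k+4=o, e+5=j, n+6=t, d+7=k.

xghojtk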